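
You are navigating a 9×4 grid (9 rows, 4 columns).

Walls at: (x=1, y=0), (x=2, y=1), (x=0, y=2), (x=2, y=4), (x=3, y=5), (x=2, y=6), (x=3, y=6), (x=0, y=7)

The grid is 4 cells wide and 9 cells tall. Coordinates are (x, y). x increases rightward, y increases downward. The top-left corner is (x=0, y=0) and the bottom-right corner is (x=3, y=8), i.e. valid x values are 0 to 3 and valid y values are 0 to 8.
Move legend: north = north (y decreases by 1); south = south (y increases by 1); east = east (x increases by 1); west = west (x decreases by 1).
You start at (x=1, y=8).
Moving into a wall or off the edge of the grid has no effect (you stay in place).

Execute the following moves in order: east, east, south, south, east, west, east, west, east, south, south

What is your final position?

Answer: Final position: (x=3, y=8)

Derivation:
Start: (x=1, y=8)
  east (east): (x=1, y=8) -> (x=2, y=8)
  east (east): (x=2, y=8) -> (x=3, y=8)
  south (south): blocked, stay at (x=3, y=8)
  south (south): blocked, stay at (x=3, y=8)
  east (east): blocked, stay at (x=3, y=8)
  west (west): (x=3, y=8) -> (x=2, y=8)
  east (east): (x=2, y=8) -> (x=3, y=8)
  west (west): (x=3, y=8) -> (x=2, y=8)
  east (east): (x=2, y=8) -> (x=3, y=8)
  south (south): blocked, stay at (x=3, y=8)
  south (south): blocked, stay at (x=3, y=8)
Final: (x=3, y=8)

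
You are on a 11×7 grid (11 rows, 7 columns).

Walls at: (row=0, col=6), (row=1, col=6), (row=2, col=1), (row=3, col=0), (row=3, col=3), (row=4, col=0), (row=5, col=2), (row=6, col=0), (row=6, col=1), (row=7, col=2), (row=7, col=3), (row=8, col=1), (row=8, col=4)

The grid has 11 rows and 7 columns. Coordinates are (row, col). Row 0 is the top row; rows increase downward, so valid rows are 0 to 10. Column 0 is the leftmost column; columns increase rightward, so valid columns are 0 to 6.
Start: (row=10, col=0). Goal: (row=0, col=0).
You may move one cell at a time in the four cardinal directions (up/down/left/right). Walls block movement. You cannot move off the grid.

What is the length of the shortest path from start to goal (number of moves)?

Answer: Shortest path length: 20

Derivation:
BFS from (row=10, col=0) until reaching (row=0, col=0):
  Distance 0: (row=10, col=0)
  Distance 1: (row=9, col=0), (row=10, col=1)
  Distance 2: (row=8, col=0), (row=9, col=1), (row=10, col=2)
  Distance 3: (row=7, col=0), (row=9, col=2), (row=10, col=3)
  Distance 4: (row=7, col=1), (row=8, col=2), (row=9, col=3), (row=10, col=4)
  Distance 5: (row=8, col=3), (row=9, col=4), (row=10, col=5)
  Distance 6: (row=9, col=5), (row=10, col=6)
  Distance 7: (row=8, col=5), (row=9, col=6)
  Distance 8: (row=7, col=5), (row=8, col=6)
  Distance 9: (row=6, col=5), (row=7, col=4), (row=7, col=6)
  Distance 10: (row=5, col=5), (row=6, col=4), (row=6, col=6)
  Distance 11: (row=4, col=5), (row=5, col=4), (row=5, col=6), (row=6, col=3)
  Distance 12: (row=3, col=5), (row=4, col=4), (row=4, col=6), (row=5, col=3), (row=6, col=2)
  Distance 13: (row=2, col=5), (row=3, col=4), (row=3, col=6), (row=4, col=3)
  Distance 14: (row=1, col=5), (row=2, col=4), (row=2, col=6), (row=4, col=2)
  Distance 15: (row=0, col=5), (row=1, col=4), (row=2, col=3), (row=3, col=2), (row=4, col=1)
  Distance 16: (row=0, col=4), (row=1, col=3), (row=2, col=2), (row=3, col=1), (row=5, col=1)
  Distance 17: (row=0, col=3), (row=1, col=2), (row=5, col=0)
  Distance 18: (row=0, col=2), (row=1, col=1)
  Distance 19: (row=0, col=1), (row=1, col=0)
  Distance 20: (row=0, col=0), (row=2, col=0)  <- goal reached here
One shortest path (20 moves): (row=10, col=0) -> (row=10, col=1) -> (row=10, col=2) -> (row=10, col=3) -> (row=10, col=4) -> (row=10, col=5) -> (row=9, col=5) -> (row=8, col=5) -> (row=7, col=5) -> (row=7, col=4) -> (row=6, col=4) -> (row=6, col=3) -> (row=5, col=3) -> (row=4, col=3) -> (row=4, col=2) -> (row=3, col=2) -> (row=2, col=2) -> (row=1, col=2) -> (row=1, col=1) -> (row=1, col=0) -> (row=0, col=0)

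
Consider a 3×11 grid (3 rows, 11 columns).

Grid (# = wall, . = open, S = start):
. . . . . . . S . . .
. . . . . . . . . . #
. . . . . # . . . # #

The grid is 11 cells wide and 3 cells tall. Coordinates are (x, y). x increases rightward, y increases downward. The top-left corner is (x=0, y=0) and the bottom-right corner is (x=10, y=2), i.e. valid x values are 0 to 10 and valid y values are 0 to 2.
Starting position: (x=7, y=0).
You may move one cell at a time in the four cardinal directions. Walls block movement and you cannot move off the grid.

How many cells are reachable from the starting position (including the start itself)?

Answer: Reachable cells: 29

Derivation:
BFS flood-fill from (x=7, y=0):
  Distance 0: (x=7, y=0)
  Distance 1: (x=6, y=0), (x=8, y=0), (x=7, y=1)
  Distance 2: (x=5, y=0), (x=9, y=0), (x=6, y=1), (x=8, y=1), (x=7, y=2)
  Distance 3: (x=4, y=0), (x=10, y=0), (x=5, y=1), (x=9, y=1), (x=6, y=2), (x=8, y=2)
  Distance 4: (x=3, y=0), (x=4, y=1)
  Distance 5: (x=2, y=0), (x=3, y=1), (x=4, y=2)
  Distance 6: (x=1, y=0), (x=2, y=1), (x=3, y=2)
  Distance 7: (x=0, y=0), (x=1, y=1), (x=2, y=2)
  Distance 8: (x=0, y=1), (x=1, y=2)
  Distance 9: (x=0, y=2)
Total reachable: 29 (grid has 29 open cells total)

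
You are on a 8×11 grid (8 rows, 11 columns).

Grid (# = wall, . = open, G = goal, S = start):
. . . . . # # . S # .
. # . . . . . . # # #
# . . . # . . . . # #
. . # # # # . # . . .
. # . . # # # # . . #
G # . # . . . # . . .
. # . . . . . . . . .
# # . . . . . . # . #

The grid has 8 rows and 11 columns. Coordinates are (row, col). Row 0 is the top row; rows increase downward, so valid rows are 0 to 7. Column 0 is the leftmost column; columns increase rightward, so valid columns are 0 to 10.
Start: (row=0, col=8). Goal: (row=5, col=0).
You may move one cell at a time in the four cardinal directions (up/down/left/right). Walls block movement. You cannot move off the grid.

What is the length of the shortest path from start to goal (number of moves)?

Answer: Shortest path length: 13

Derivation:
BFS from (row=0, col=8) until reaching (row=5, col=0):
  Distance 0: (row=0, col=8)
  Distance 1: (row=0, col=7)
  Distance 2: (row=1, col=7)
  Distance 3: (row=1, col=6), (row=2, col=7)
  Distance 4: (row=1, col=5), (row=2, col=6), (row=2, col=8)
  Distance 5: (row=1, col=4), (row=2, col=5), (row=3, col=6), (row=3, col=8)
  Distance 6: (row=0, col=4), (row=1, col=3), (row=3, col=9), (row=4, col=8)
  Distance 7: (row=0, col=3), (row=1, col=2), (row=2, col=3), (row=3, col=10), (row=4, col=9), (row=5, col=8)
  Distance 8: (row=0, col=2), (row=2, col=2), (row=5, col=9), (row=6, col=8)
  Distance 9: (row=0, col=1), (row=2, col=1), (row=5, col=10), (row=6, col=7), (row=6, col=9)
  Distance 10: (row=0, col=0), (row=3, col=1), (row=6, col=6), (row=6, col=10), (row=7, col=7), (row=7, col=9)
  Distance 11: (row=1, col=0), (row=3, col=0), (row=5, col=6), (row=6, col=5), (row=7, col=6)
  Distance 12: (row=4, col=0), (row=5, col=5), (row=6, col=4), (row=7, col=5)
  Distance 13: (row=5, col=0), (row=5, col=4), (row=6, col=3), (row=7, col=4)  <- goal reached here
One shortest path (13 moves): (row=0, col=8) -> (row=0, col=7) -> (row=1, col=7) -> (row=1, col=6) -> (row=1, col=5) -> (row=1, col=4) -> (row=1, col=3) -> (row=1, col=2) -> (row=2, col=2) -> (row=2, col=1) -> (row=3, col=1) -> (row=3, col=0) -> (row=4, col=0) -> (row=5, col=0)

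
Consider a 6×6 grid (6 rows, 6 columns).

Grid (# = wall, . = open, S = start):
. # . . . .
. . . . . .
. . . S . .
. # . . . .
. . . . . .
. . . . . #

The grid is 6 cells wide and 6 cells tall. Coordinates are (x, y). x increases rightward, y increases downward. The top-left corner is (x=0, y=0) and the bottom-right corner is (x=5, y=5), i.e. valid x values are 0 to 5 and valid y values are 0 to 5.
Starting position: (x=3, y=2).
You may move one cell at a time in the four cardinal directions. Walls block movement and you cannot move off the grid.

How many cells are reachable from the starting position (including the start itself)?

Answer: Reachable cells: 33

Derivation:
BFS flood-fill from (x=3, y=2):
  Distance 0: (x=3, y=2)
  Distance 1: (x=3, y=1), (x=2, y=2), (x=4, y=2), (x=3, y=3)
  Distance 2: (x=3, y=0), (x=2, y=1), (x=4, y=1), (x=1, y=2), (x=5, y=2), (x=2, y=3), (x=4, y=3), (x=3, y=4)
  Distance 3: (x=2, y=0), (x=4, y=0), (x=1, y=1), (x=5, y=1), (x=0, y=2), (x=5, y=3), (x=2, y=4), (x=4, y=4), (x=3, y=5)
  Distance 4: (x=5, y=0), (x=0, y=1), (x=0, y=3), (x=1, y=4), (x=5, y=4), (x=2, y=5), (x=4, y=5)
  Distance 5: (x=0, y=0), (x=0, y=4), (x=1, y=5)
  Distance 6: (x=0, y=5)
Total reachable: 33 (grid has 33 open cells total)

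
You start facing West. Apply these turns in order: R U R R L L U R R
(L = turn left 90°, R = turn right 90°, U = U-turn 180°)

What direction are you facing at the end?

Start: West
  R (right (90° clockwise)) -> North
  U (U-turn (180°)) -> South
  R (right (90° clockwise)) -> West
  R (right (90° clockwise)) -> North
  L (left (90° counter-clockwise)) -> West
  L (left (90° counter-clockwise)) -> South
  U (U-turn (180°)) -> North
  R (right (90° clockwise)) -> East
  R (right (90° clockwise)) -> South
Final: South

Answer: Final heading: South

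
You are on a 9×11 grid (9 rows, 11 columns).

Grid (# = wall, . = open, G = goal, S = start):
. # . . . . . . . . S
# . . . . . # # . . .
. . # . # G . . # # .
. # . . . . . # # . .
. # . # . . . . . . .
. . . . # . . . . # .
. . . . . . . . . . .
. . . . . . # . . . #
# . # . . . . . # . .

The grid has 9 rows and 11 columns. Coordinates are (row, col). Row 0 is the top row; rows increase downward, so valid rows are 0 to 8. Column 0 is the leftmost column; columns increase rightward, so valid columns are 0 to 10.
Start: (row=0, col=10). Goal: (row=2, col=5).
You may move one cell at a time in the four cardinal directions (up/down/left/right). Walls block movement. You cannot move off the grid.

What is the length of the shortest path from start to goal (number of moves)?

Answer: Shortest path length: 7

Derivation:
BFS from (row=0, col=10) until reaching (row=2, col=5):
  Distance 0: (row=0, col=10)
  Distance 1: (row=0, col=9), (row=1, col=10)
  Distance 2: (row=0, col=8), (row=1, col=9), (row=2, col=10)
  Distance 3: (row=0, col=7), (row=1, col=8), (row=3, col=10)
  Distance 4: (row=0, col=6), (row=3, col=9), (row=4, col=10)
  Distance 5: (row=0, col=5), (row=4, col=9), (row=5, col=10)
  Distance 6: (row=0, col=4), (row=1, col=5), (row=4, col=8), (row=6, col=10)
  Distance 7: (row=0, col=3), (row=1, col=4), (row=2, col=5), (row=4, col=7), (row=5, col=8), (row=6, col=9)  <- goal reached here
One shortest path (7 moves): (row=0, col=10) -> (row=0, col=9) -> (row=0, col=8) -> (row=0, col=7) -> (row=0, col=6) -> (row=0, col=5) -> (row=1, col=5) -> (row=2, col=5)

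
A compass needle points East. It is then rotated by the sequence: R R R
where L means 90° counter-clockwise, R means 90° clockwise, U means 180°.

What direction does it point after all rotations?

Answer: Final heading: North

Derivation:
Start: East
  R (right (90° clockwise)) -> South
  R (right (90° clockwise)) -> West
  R (right (90° clockwise)) -> North
Final: North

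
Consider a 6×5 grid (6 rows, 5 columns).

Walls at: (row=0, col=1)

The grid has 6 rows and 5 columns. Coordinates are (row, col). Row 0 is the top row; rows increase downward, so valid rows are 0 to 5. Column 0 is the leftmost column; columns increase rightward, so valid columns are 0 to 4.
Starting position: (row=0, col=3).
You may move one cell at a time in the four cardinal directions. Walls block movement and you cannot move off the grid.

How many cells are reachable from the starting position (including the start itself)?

BFS flood-fill from (row=0, col=3):
  Distance 0: (row=0, col=3)
  Distance 1: (row=0, col=2), (row=0, col=4), (row=1, col=3)
  Distance 2: (row=1, col=2), (row=1, col=4), (row=2, col=3)
  Distance 3: (row=1, col=1), (row=2, col=2), (row=2, col=4), (row=3, col=3)
  Distance 4: (row=1, col=0), (row=2, col=1), (row=3, col=2), (row=3, col=4), (row=4, col=3)
  Distance 5: (row=0, col=0), (row=2, col=0), (row=3, col=1), (row=4, col=2), (row=4, col=4), (row=5, col=3)
  Distance 6: (row=3, col=0), (row=4, col=1), (row=5, col=2), (row=5, col=4)
  Distance 7: (row=4, col=0), (row=5, col=1)
  Distance 8: (row=5, col=0)
Total reachable: 29 (grid has 29 open cells total)

Answer: Reachable cells: 29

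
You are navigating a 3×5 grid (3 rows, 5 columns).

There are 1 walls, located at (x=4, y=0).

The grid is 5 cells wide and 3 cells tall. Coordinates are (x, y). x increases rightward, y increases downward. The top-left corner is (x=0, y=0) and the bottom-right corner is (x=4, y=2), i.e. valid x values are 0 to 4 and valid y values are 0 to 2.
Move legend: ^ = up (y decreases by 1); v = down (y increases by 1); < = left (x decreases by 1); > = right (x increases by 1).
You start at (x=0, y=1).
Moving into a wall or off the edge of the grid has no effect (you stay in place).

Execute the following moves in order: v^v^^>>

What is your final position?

Start: (x=0, y=1)
  v (down): (x=0, y=1) -> (x=0, y=2)
  ^ (up): (x=0, y=2) -> (x=0, y=1)
  v (down): (x=0, y=1) -> (x=0, y=2)
  ^ (up): (x=0, y=2) -> (x=0, y=1)
  ^ (up): (x=0, y=1) -> (x=0, y=0)
  > (right): (x=0, y=0) -> (x=1, y=0)
  > (right): (x=1, y=0) -> (x=2, y=0)
Final: (x=2, y=0)

Answer: Final position: (x=2, y=0)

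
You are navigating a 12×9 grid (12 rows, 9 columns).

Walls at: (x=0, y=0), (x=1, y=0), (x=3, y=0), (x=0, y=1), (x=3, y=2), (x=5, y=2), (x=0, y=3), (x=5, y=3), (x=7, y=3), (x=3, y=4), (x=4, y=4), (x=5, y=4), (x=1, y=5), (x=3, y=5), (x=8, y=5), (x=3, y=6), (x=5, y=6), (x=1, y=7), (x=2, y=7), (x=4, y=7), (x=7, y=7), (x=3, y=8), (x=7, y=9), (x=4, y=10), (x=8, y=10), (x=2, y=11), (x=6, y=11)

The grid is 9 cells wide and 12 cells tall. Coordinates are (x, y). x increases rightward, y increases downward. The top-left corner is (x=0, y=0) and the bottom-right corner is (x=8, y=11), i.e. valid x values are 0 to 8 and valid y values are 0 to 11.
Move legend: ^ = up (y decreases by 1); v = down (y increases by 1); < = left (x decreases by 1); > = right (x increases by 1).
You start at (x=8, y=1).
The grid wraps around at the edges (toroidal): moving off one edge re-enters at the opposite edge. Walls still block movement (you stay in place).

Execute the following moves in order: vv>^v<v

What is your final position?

Answer: Final position: (x=8, y=4)

Derivation:
Start: (x=8, y=1)
  v (down): (x=8, y=1) -> (x=8, y=2)
  v (down): (x=8, y=2) -> (x=8, y=3)
  > (right): blocked, stay at (x=8, y=3)
  ^ (up): (x=8, y=3) -> (x=8, y=2)
  v (down): (x=8, y=2) -> (x=8, y=3)
  < (left): blocked, stay at (x=8, y=3)
  v (down): (x=8, y=3) -> (x=8, y=4)
Final: (x=8, y=4)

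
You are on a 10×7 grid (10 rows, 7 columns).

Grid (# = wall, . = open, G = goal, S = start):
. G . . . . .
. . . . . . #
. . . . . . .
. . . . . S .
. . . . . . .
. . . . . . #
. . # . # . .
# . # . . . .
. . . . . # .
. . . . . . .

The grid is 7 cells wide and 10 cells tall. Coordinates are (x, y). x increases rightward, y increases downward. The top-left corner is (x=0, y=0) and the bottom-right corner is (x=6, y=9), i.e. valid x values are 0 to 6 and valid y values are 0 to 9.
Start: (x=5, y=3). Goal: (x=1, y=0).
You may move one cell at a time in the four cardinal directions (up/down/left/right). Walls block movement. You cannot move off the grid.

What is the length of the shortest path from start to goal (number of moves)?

Answer: Shortest path length: 7

Derivation:
BFS from (x=5, y=3) until reaching (x=1, y=0):
  Distance 0: (x=5, y=3)
  Distance 1: (x=5, y=2), (x=4, y=3), (x=6, y=3), (x=5, y=4)
  Distance 2: (x=5, y=1), (x=4, y=2), (x=6, y=2), (x=3, y=3), (x=4, y=4), (x=6, y=4), (x=5, y=5)
  Distance 3: (x=5, y=0), (x=4, y=1), (x=3, y=2), (x=2, y=3), (x=3, y=4), (x=4, y=5), (x=5, y=6)
  Distance 4: (x=4, y=0), (x=6, y=0), (x=3, y=1), (x=2, y=2), (x=1, y=3), (x=2, y=4), (x=3, y=5), (x=6, y=6), (x=5, y=7)
  Distance 5: (x=3, y=0), (x=2, y=1), (x=1, y=2), (x=0, y=3), (x=1, y=4), (x=2, y=5), (x=3, y=6), (x=4, y=7), (x=6, y=7)
  Distance 6: (x=2, y=0), (x=1, y=1), (x=0, y=2), (x=0, y=4), (x=1, y=5), (x=3, y=7), (x=4, y=8), (x=6, y=8)
  Distance 7: (x=1, y=0), (x=0, y=1), (x=0, y=5), (x=1, y=6), (x=3, y=8), (x=4, y=9), (x=6, y=9)  <- goal reached here
One shortest path (7 moves): (x=5, y=3) -> (x=4, y=3) -> (x=3, y=3) -> (x=2, y=3) -> (x=1, y=3) -> (x=1, y=2) -> (x=1, y=1) -> (x=1, y=0)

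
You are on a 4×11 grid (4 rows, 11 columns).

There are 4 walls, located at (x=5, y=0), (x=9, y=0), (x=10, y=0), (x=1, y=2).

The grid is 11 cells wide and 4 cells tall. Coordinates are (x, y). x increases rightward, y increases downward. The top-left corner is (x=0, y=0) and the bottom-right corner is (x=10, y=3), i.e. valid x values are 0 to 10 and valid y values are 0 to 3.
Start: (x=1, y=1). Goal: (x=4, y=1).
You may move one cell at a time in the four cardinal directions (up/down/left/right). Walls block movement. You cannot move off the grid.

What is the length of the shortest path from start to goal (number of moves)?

BFS from (x=1, y=1) until reaching (x=4, y=1):
  Distance 0: (x=1, y=1)
  Distance 1: (x=1, y=0), (x=0, y=1), (x=2, y=1)
  Distance 2: (x=0, y=0), (x=2, y=0), (x=3, y=1), (x=0, y=2), (x=2, y=2)
  Distance 3: (x=3, y=0), (x=4, y=1), (x=3, y=2), (x=0, y=3), (x=2, y=3)  <- goal reached here
One shortest path (3 moves): (x=1, y=1) -> (x=2, y=1) -> (x=3, y=1) -> (x=4, y=1)

Answer: Shortest path length: 3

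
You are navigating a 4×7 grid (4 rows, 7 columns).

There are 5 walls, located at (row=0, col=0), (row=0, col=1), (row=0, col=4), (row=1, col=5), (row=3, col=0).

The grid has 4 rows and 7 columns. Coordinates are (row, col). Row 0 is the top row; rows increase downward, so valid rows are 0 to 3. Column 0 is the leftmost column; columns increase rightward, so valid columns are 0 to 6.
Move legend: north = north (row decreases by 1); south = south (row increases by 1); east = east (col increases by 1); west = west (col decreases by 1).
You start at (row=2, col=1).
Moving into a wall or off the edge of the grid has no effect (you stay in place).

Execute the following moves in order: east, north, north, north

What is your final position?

Answer: Final position: (row=0, col=2)

Derivation:
Start: (row=2, col=1)
  east (east): (row=2, col=1) -> (row=2, col=2)
  north (north): (row=2, col=2) -> (row=1, col=2)
  north (north): (row=1, col=2) -> (row=0, col=2)
  north (north): blocked, stay at (row=0, col=2)
Final: (row=0, col=2)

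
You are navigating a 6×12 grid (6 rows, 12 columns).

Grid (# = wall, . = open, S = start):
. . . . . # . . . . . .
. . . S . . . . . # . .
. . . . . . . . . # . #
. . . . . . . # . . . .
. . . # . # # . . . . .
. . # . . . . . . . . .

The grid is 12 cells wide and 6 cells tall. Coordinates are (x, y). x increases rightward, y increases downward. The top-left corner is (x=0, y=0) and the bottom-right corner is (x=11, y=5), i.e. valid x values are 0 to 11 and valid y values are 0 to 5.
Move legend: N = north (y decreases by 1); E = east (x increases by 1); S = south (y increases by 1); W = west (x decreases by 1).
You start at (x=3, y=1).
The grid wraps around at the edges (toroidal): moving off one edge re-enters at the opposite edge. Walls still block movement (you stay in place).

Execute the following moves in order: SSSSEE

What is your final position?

Answer: Final position: (x=5, y=3)

Derivation:
Start: (x=3, y=1)
  S (south): (x=3, y=1) -> (x=3, y=2)
  S (south): (x=3, y=2) -> (x=3, y=3)
  S (south): blocked, stay at (x=3, y=3)
  S (south): blocked, stay at (x=3, y=3)
  E (east): (x=3, y=3) -> (x=4, y=3)
  E (east): (x=4, y=3) -> (x=5, y=3)
Final: (x=5, y=3)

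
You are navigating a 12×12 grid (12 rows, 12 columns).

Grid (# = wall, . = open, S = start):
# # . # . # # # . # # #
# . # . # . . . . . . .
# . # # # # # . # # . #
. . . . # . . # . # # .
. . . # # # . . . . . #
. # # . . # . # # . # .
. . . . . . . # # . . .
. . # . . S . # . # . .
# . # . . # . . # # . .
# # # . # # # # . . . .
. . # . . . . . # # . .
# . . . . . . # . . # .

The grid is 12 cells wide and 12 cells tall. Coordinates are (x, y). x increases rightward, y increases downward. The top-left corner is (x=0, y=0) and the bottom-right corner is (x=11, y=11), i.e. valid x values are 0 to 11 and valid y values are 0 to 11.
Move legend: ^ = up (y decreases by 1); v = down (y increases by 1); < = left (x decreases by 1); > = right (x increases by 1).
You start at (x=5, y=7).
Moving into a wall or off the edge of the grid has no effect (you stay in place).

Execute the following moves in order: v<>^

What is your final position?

Answer: Final position: (x=5, y=6)

Derivation:
Start: (x=5, y=7)
  v (down): blocked, stay at (x=5, y=7)
  < (left): (x=5, y=7) -> (x=4, y=7)
  > (right): (x=4, y=7) -> (x=5, y=7)
  ^ (up): (x=5, y=7) -> (x=5, y=6)
Final: (x=5, y=6)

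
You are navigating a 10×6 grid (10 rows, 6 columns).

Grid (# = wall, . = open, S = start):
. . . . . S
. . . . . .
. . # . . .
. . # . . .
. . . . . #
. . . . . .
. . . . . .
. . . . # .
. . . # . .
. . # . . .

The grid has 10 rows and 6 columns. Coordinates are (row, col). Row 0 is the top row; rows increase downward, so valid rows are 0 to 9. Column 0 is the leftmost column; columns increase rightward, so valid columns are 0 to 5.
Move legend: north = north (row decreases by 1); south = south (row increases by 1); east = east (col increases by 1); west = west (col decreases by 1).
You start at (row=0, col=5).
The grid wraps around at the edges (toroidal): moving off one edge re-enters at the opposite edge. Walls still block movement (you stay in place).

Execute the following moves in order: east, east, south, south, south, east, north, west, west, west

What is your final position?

Start: (row=0, col=5)
  east (east): (row=0, col=5) -> (row=0, col=0)
  east (east): (row=0, col=0) -> (row=0, col=1)
  south (south): (row=0, col=1) -> (row=1, col=1)
  south (south): (row=1, col=1) -> (row=2, col=1)
  south (south): (row=2, col=1) -> (row=3, col=1)
  east (east): blocked, stay at (row=3, col=1)
  north (north): (row=3, col=1) -> (row=2, col=1)
  west (west): (row=2, col=1) -> (row=2, col=0)
  west (west): (row=2, col=0) -> (row=2, col=5)
  west (west): (row=2, col=5) -> (row=2, col=4)
Final: (row=2, col=4)

Answer: Final position: (row=2, col=4)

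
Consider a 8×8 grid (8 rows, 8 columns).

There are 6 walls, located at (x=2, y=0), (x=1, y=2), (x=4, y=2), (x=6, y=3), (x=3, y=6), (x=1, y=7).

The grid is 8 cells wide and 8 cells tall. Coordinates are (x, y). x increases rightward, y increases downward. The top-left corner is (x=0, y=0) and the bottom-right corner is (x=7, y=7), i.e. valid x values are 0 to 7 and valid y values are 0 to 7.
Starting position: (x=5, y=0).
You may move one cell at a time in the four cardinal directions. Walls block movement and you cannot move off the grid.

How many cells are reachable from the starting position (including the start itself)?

Answer: Reachable cells: 58

Derivation:
BFS flood-fill from (x=5, y=0):
  Distance 0: (x=5, y=0)
  Distance 1: (x=4, y=0), (x=6, y=0), (x=5, y=1)
  Distance 2: (x=3, y=0), (x=7, y=0), (x=4, y=1), (x=6, y=1), (x=5, y=2)
  Distance 3: (x=3, y=1), (x=7, y=1), (x=6, y=2), (x=5, y=3)
  Distance 4: (x=2, y=1), (x=3, y=2), (x=7, y=2), (x=4, y=3), (x=5, y=4)
  Distance 5: (x=1, y=1), (x=2, y=2), (x=3, y=3), (x=7, y=3), (x=4, y=4), (x=6, y=4), (x=5, y=5)
  Distance 6: (x=1, y=0), (x=0, y=1), (x=2, y=3), (x=3, y=4), (x=7, y=4), (x=4, y=5), (x=6, y=5), (x=5, y=6)
  Distance 7: (x=0, y=0), (x=0, y=2), (x=1, y=3), (x=2, y=4), (x=3, y=5), (x=7, y=5), (x=4, y=6), (x=6, y=6), (x=5, y=7)
  Distance 8: (x=0, y=3), (x=1, y=4), (x=2, y=5), (x=7, y=6), (x=4, y=7), (x=6, y=7)
  Distance 9: (x=0, y=4), (x=1, y=5), (x=2, y=6), (x=3, y=7), (x=7, y=7)
  Distance 10: (x=0, y=5), (x=1, y=6), (x=2, y=7)
  Distance 11: (x=0, y=6)
  Distance 12: (x=0, y=7)
Total reachable: 58 (grid has 58 open cells total)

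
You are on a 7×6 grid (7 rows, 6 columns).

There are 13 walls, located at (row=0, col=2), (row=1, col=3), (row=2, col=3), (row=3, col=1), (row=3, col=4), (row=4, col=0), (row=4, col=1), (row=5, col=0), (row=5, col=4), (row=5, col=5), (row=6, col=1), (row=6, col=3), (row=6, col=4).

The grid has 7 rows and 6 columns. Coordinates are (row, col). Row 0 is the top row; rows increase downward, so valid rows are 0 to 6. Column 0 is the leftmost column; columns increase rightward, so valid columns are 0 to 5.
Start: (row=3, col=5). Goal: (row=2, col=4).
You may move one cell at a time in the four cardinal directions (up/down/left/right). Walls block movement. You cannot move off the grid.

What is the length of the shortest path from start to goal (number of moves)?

Answer: Shortest path length: 2

Derivation:
BFS from (row=3, col=5) until reaching (row=2, col=4):
  Distance 0: (row=3, col=5)
  Distance 1: (row=2, col=5), (row=4, col=5)
  Distance 2: (row=1, col=5), (row=2, col=4), (row=4, col=4)  <- goal reached here
One shortest path (2 moves): (row=3, col=5) -> (row=2, col=5) -> (row=2, col=4)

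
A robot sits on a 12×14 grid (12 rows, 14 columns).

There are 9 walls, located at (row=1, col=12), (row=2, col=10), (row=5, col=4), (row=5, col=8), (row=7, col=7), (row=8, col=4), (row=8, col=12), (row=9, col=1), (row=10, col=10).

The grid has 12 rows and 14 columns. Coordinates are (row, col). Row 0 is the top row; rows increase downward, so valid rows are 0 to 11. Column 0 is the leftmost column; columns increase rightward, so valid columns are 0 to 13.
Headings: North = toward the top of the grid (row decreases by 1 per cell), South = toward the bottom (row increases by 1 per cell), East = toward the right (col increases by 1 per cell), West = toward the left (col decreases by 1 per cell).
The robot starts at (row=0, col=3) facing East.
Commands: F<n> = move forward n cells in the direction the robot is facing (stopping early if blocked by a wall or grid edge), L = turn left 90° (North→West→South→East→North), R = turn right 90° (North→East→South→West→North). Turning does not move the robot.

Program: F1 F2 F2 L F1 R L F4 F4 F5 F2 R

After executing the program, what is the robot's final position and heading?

Answer: Final position: (row=0, col=8), facing East

Derivation:
Start: (row=0, col=3), facing East
  F1: move forward 1, now at (row=0, col=4)
  F2: move forward 2, now at (row=0, col=6)
  F2: move forward 2, now at (row=0, col=8)
  L: turn left, now facing North
  F1: move forward 0/1 (blocked), now at (row=0, col=8)
  R: turn right, now facing East
  L: turn left, now facing North
  F4: move forward 0/4 (blocked), now at (row=0, col=8)
  F4: move forward 0/4 (blocked), now at (row=0, col=8)
  F5: move forward 0/5 (blocked), now at (row=0, col=8)
  F2: move forward 0/2 (blocked), now at (row=0, col=8)
  R: turn right, now facing East
Final: (row=0, col=8), facing East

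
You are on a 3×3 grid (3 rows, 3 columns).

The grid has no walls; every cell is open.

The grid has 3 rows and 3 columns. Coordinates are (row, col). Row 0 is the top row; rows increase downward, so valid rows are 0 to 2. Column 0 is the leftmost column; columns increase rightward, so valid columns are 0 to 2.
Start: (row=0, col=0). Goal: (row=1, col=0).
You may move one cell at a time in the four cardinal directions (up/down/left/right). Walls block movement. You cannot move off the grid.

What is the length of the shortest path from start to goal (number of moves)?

Answer: Shortest path length: 1

Derivation:
BFS from (row=0, col=0) until reaching (row=1, col=0):
  Distance 0: (row=0, col=0)
  Distance 1: (row=0, col=1), (row=1, col=0)  <- goal reached here
One shortest path (1 moves): (row=0, col=0) -> (row=1, col=0)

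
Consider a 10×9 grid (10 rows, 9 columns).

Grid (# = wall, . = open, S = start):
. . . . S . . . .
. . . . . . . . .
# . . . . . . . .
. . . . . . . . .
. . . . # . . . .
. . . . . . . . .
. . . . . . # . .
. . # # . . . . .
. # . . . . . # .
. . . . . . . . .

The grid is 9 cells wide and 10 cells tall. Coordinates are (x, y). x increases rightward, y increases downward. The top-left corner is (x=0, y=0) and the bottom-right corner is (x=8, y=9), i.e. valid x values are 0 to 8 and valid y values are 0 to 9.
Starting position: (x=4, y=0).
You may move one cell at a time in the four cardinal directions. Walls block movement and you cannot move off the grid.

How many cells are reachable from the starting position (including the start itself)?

BFS flood-fill from (x=4, y=0):
  Distance 0: (x=4, y=0)
  Distance 1: (x=3, y=0), (x=5, y=0), (x=4, y=1)
  Distance 2: (x=2, y=0), (x=6, y=0), (x=3, y=1), (x=5, y=1), (x=4, y=2)
  Distance 3: (x=1, y=0), (x=7, y=0), (x=2, y=1), (x=6, y=1), (x=3, y=2), (x=5, y=2), (x=4, y=3)
  Distance 4: (x=0, y=0), (x=8, y=0), (x=1, y=1), (x=7, y=1), (x=2, y=2), (x=6, y=2), (x=3, y=3), (x=5, y=3)
  Distance 5: (x=0, y=1), (x=8, y=1), (x=1, y=2), (x=7, y=2), (x=2, y=3), (x=6, y=3), (x=3, y=4), (x=5, y=4)
  Distance 6: (x=8, y=2), (x=1, y=3), (x=7, y=3), (x=2, y=4), (x=6, y=4), (x=3, y=5), (x=5, y=5)
  Distance 7: (x=0, y=3), (x=8, y=3), (x=1, y=4), (x=7, y=4), (x=2, y=5), (x=4, y=5), (x=6, y=5), (x=3, y=6), (x=5, y=6)
  Distance 8: (x=0, y=4), (x=8, y=4), (x=1, y=5), (x=7, y=5), (x=2, y=6), (x=4, y=6), (x=5, y=7)
  Distance 9: (x=0, y=5), (x=8, y=5), (x=1, y=6), (x=7, y=6), (x=4, y=7), (x=6, y=7), (x=5, y=8)
  Distance 10: (x=0, y=6), (x=8, y=6), (x=1, y=7), (x=7, y=7), (x=4, y=8), (x=6, y=8), (x=5, y=9)
  Distance 11: (x=0, y=7), (x=8, y=7), (x=3, y=8), (x=4, y=9), (x=6, y=9)
  Distance 12: (x=0, y=8), (x=2, y=8), (x=8, y=8), (x=3, y=9), (x=7, y=9)
  Distance 13: (x=0, y=9), (x=2, y=9), (x=8, y=9)
  Distance 14: (x=1, y=9)
Total reachable: 83 (grid has 83 open cells total)

Answer: Reachable cells: 83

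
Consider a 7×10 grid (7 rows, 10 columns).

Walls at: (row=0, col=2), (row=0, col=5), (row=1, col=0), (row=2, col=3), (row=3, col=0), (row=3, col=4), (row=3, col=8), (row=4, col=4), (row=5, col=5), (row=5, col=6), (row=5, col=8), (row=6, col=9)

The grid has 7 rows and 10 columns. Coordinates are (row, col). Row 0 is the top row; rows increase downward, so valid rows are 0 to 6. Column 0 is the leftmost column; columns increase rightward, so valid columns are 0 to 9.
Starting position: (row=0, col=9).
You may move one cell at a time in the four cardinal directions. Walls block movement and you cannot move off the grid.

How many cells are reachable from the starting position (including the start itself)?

BFS flood-fill from (row=0, col=9):
  Distance 0: (row=0, col=9)
  Distance 1: (row=0, col=8), (row=1, col=9)
  Distance 2: (row=0, col=7), (row=1, col=8), (row=2, col=9)
  Distance 3: (row=0, col=6), (row=1, col=7), (row=2, col=8), (row=3, col=9)
  Distance 4: (row=1, col=6), (row=2, col=7), (row=4, col=9)
  Distance 5: (row=1, col=5), (row=2, col=6), (row=3, col=7), (row=4, col=8), (row=5, col=9)
  Distance 6: (row=1, col=4), (row=2, col=5), (row=3, col=6), (row=4, col=7)
  Distance 7: (row=0, col=4), (row=1, col=3), (row=2, col=4), (row=3, col=5), (row=4, col=6), (row=5, col=7)
  Distance 8: (row=0, col=3), (row=1, col=2), (row=4, col=5), (row=6, col=7)
  Distance 9: (row=1, col=1), (row=2, col=2), (row=6, col=6), (row=6, col=8)
  Distance 10: (row=0, col=1), (row=2, col=1), (row=3, col=2), (row=6, col=5)
  Distance 11: (row=0, col=0), (row=2, col=0), (row=3, col=1), (row=3, col=3), (row=4, col=2), (row=6, col=4)
  Distance 12: (row=4, col=1), (row=4, col=3), (row=5, col=2), (row=5, col=4), (row=6, col=3)
  Distance 13: (row=4, col=0), (row=5, col=1), (row=5, col=3), (row=6, col=2)
  Distance 14: (row=5, col=0), (row=6, col=1)
  Distance 15: (row=6, col=0)
Total reachable: 58 (grid has 58 open cells total)

Answer: Reachable cells: 58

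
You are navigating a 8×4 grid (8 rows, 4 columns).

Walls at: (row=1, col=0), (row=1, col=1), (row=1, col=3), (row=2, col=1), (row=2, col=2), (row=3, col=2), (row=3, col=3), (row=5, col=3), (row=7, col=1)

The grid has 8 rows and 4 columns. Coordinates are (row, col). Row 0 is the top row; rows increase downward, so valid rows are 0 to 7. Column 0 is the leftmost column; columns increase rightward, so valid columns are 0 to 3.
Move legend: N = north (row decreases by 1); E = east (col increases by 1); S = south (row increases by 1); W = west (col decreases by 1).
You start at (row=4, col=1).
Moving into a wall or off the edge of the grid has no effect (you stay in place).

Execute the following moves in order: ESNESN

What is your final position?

Answer: Final position: (row=4, col=3)

Derivation:
Start: (row=4, col=1)
  E (east): (row=4, col=1) -> (row=4, col=2)
  S (south): (row=4, col=2) -> (row=5, col=2)
  N (north): (row=5, col=2) -> (row=4, col=2)
  E (east): (row=4, col=2) -> (row=4, col=3)
  S (south): blocked, stay at (row=4, col=3)
  N (north): blocked, stay at (row=4, col=3)
Final: (row=4, col=3)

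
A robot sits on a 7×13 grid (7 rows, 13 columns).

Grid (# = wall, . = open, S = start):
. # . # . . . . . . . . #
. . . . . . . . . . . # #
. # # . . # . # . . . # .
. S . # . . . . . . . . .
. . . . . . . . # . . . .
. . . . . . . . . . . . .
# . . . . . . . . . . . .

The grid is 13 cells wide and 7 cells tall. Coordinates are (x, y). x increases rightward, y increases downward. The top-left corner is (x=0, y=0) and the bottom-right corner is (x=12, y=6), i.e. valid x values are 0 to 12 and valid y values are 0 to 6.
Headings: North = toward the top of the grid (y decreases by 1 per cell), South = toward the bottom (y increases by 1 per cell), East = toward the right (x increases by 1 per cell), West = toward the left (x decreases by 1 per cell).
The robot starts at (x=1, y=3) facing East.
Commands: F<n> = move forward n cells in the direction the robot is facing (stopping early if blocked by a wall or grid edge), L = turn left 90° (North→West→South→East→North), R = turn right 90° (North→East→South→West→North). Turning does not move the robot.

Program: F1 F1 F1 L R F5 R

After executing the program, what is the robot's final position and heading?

Answer: Final position: (x=2, y=3), facing South

Derivation:
Start: (x=1, y=3), facing East
  F1: move forward 1, now at (x=2, y=3)
  F1: move forward 0/1 (blocked), now at (x=2, y=3)
  F1: move forward 0/1 (blocked), now at (x=2, y=3)
  L: turn left, now facing North
  R: turn right, now facing East
  F5: move forward 0/5 (blocked), now at (x=2, y=3)
  R: turn right, now facing South
Final: (x=2, y=3), facing South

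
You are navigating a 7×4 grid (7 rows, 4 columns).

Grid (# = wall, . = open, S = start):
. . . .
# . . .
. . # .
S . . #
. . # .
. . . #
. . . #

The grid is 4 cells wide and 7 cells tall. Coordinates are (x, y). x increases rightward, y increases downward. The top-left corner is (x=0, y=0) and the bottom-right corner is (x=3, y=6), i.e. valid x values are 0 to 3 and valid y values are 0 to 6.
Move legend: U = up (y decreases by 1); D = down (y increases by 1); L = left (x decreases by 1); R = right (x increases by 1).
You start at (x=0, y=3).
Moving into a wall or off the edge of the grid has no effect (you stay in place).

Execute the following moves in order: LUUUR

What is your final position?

Answer: Final position: (x=1, y=2)

Derivation:
Start: (x=0, y=3)
  L (left): blocked, stay at (x=0, y=3)
  U (up): (x=0, y=3) -> (x=0, y=2)
  U (up): blocked, stay at (x=0, y=2)
  U (up): blocked, stay at (x=0, y=2)
  R (right): (x=0, y=2) -> (x=1, y=2)
Final: (x=1, y=2)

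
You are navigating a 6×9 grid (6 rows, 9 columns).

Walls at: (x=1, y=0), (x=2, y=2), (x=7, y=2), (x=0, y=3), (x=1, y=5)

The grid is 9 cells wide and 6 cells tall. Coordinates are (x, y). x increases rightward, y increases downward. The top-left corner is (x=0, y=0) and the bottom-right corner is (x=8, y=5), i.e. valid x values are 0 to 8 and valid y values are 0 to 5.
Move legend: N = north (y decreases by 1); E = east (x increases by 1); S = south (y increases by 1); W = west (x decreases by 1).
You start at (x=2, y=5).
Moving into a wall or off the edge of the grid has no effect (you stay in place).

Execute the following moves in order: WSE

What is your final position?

Answer: Final position: (x=3, y=5)

Derivation:
Start: (x=2, y=5)
  W (west): blocked, stay at (x=2, y=5)
  S (south): blocked, stay at (x=2, y=5)
  E (east): (x=2, y=5) -> (x=3, y=5)
Final: (x=3, y=5)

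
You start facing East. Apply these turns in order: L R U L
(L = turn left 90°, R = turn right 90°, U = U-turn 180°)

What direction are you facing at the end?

Start: East
  L (left (90° counter-clockwise)) -> North
  R (right (90° clockwise)) -> East
  U (U-turn (180°)) -> West
  L (left (90° counter-clockwise)) -> South
Final: South

Answer: Final heading: South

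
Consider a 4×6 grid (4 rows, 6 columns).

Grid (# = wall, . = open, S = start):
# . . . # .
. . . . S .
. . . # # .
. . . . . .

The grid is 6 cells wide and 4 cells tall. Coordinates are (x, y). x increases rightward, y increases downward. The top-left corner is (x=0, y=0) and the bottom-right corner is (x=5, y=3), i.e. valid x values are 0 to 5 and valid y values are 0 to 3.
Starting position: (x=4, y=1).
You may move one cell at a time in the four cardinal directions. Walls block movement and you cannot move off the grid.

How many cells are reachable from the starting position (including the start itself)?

BFS flood-fill from (x=4, y=1):
  Distance 0: (x=4, y=1)
  Distance 1: (x=3, y=1), (x=5, y=1)
  Distance 2: (x=3, y=0), (x=5, y=0), (x=2, y=1), (x=5, y=2)
  Distance 3: (x=2, y=0), (x=1, y=1), (x=2, y=2), (x=5, y=3)
  Distance 4: (x=1, y=0), (x=0, y=1), (x=1, y=2), (x=2, y=3), (x=4, y=3)
  Distance 5: (x=0, y=2), (x=1, y=3), (x=3, y=3)
  Distance 6: (x=0, y=3)
Total reachable: 20 (grid has 20 open cells total)

Answer: Reachable cells: 20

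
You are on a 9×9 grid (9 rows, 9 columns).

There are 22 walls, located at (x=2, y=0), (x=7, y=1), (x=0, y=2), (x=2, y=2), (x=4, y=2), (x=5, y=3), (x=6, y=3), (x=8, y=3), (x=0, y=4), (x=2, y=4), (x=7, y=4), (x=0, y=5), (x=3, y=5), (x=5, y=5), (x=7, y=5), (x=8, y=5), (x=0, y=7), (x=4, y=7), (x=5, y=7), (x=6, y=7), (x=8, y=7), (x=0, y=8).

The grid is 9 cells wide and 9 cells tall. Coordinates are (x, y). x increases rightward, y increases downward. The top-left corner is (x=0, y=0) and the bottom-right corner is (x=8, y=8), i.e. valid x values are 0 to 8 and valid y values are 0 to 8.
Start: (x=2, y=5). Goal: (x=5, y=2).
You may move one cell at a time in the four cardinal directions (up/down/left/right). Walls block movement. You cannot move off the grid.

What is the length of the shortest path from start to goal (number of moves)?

BFS from (x=2, y=5) until reaching (x=5, y=2):
  Distance 0: (x=2, y=5)
  Distance 1: (x=1, y=5), (x=2, y=6)
  Distance 2: (x=1, y=4), (x=1, y=6), (x=3, y=6), (x=2, y=7)
  Distance 3: (x=1, y=3), (x=0, y=6), (x=4, y=6), (x=1, y=7), (x=3, y=7), (x=2, y=8)
  Distance 4: (x=1, y=2), (x=0, y=3), (x=2, y=3), (x=4, y=5), (x=5, y=6), (x=1, y=8), (x=3, y=8)
  Distance 5: (x=1, y=1), (x=3, y=3), (x=4, y=4), (x=6, y=6), (x=4, y=8)
  Distance 6: (x=1, y=0), (x=0, y=1), (x=2, y=1), (x=3, y=2), (x=4, y=3), (x=3, y=4), (x=5, y=4), (x=6, y=5), (x=7, y=6), (x=5, y=8)
  Distance 7: (x=0, y=0), (x=3, y=1), (x=6, y=4), (x=8, y=6), (x=7, y=7), (x=6, y=8)
  Distance 8: (x=3, y=0), (x=4, y=1), (x=7, y=8)
  Distance 9: (x=4, y=0), (x=5, y=1), (x=8, y=8)
  Distance 10: (x=5, y=0), (x=6, y=1), (x=5, y=2)  <- goal reached here
One shortest path (10 moves): (x=2, y=5) -> (x=1, y=5) -> (x=1, y=4) -> (x=1, y=3) -> (x=2, y=3) -> (x=3, y=3) -> (x=3, y=2) -> (x=3, y=1) -> (x=4, y=1) -> (x=5, y=1) -> (x=5, y=2)

Answer: Shortest path length: 10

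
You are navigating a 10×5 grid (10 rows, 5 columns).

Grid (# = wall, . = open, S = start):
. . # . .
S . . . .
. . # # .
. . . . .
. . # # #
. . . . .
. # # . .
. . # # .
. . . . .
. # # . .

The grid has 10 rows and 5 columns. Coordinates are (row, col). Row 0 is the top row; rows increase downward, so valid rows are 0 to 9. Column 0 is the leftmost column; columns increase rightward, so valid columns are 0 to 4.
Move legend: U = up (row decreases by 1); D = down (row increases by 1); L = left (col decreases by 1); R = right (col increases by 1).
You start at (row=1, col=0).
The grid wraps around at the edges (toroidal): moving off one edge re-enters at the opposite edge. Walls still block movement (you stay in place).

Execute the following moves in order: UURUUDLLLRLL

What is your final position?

Start: (row=1, col=0)
  U (up): (row=1, col=0) -> (row=0, col=0)
  U (up): (row=0, col=0) -> (row=9, col=0)
  R (right): blocked, stay at (row=9, col=0)
  U (up): (row=9, col=0) -> (row=8, col=0)
  U (up): (row=8, col=0) -> (row=7, col=0)
  D (down): (row=7, col=0) -> (row=8, col=0)
  L (left): (row=8, col=0) -> (row=8, col=4)
  L (left): (row=8, col=4) -> (row=8, col=3)
  L (left): (row=8, col=3) -> (row=8, col=2)
  R (right): (row=8, col=2) -> (row=8, col=3)
  L (left): (row=8, col=3) -> (row=8, col=2)
  L (left): (row=8, col=2) -> (row=8, col=1)
Final: (row=8, col=1)

Answer: Final position: (row=8, col=1)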